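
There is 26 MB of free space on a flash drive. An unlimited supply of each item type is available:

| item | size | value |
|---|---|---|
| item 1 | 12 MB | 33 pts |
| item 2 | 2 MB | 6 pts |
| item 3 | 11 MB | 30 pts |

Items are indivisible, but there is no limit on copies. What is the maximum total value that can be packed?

78 pts

Best value-per-unit is item 2 at 6/2, and filling with it alone uses size 13×2=26. No mix of the others beats 13×6 = 78.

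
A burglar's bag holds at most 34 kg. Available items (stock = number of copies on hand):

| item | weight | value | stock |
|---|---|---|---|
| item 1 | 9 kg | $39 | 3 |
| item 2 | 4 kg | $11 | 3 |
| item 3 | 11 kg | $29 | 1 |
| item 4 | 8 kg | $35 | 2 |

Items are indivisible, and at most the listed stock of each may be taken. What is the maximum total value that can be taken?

$148

Best selections within weight 34 and stock limits:
- 2×item 1 + 2×item 4: weight 34, value 148
- 2×item 1 + 2×item 2 + 1×item 4: weight 34, value 135
- 1×item 1 + 2×item 2 + 2×item 4: weight 33, value 131
- 3×item 1 + 1×item 2: weight 31, value 128
Best: $148.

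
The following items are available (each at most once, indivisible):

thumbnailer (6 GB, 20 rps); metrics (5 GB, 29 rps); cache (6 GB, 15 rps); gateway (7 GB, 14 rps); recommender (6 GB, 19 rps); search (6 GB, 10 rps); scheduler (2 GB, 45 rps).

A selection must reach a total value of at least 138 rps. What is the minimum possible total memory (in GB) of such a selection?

Subsets with value ≥ 138, sorted by total memory:
- thumbnailer+metrics+cache+recommender+search+scheduler: memory 31, value 138
- thumbnailer+metrics+cache+gateway+recommender+scheduler: memory 32, value 142
Minimum memory: 31 GB.

31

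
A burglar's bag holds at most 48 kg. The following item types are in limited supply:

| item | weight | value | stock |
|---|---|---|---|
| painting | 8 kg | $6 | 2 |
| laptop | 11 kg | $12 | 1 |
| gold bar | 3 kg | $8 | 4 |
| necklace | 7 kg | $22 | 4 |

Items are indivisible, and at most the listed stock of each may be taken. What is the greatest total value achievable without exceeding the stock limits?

Best selections within weight 48 and stock limits:
- 1×painting + 4×gold bar + 4×necklace: weight 48, value 126
- 1×laptop + 3×gold bar + 4×necklace: weight 48, value 124
- 4×gold bar + 4×necklace: weight 40, value 120
Best: $126.

$126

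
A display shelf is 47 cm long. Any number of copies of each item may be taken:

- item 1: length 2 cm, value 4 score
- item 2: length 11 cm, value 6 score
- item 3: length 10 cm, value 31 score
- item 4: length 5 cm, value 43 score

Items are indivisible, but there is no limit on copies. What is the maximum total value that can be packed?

391 score

Best value-per-unit is item 4 at 43/5; filling with it alone gives 9×43 = 387.
Optimal mix: 1×item 1 + 9×item 4 → length 47, value 391.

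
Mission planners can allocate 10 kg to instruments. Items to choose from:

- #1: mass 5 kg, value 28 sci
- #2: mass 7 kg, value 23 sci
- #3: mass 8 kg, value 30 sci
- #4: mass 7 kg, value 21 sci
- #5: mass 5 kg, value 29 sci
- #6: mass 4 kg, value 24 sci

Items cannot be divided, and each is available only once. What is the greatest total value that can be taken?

Check high-value combinations within 10 kg:
- #1+#5: mass 5+5=10, value 28+29=57
- #5+#6: mass 5+4=9, value 29+24=53
- #1+#6: mass 5+4=9, value 28+24=52
- #3: mass 8, value 30
- #5: mass 5, value 29
Best: 57 sci.

57 sci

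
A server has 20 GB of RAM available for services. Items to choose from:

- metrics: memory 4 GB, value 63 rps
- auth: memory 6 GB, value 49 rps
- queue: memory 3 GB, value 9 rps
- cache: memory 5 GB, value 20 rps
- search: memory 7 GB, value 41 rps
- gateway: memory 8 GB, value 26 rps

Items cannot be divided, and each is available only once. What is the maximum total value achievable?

Check high-value combinations within 20 GB:
- metrics+auth+queue+search: memory 4+6+3+7=20, value 63+49+9+41=162
- metrics+auth+search: memory 4+6+7=17, value 63+49+41=153
- metrics+auth+queue+cache: memory 4+6+3+5=18, value 63+49+9+20=141
- metrics+auth+gateway: memory 4+6+8=18, value 63+49+26=138
- metrics+queue+cache+search: memory 4+3+5+7=19, value 63+9+20+41=133
Best: 162 rps.

162 rps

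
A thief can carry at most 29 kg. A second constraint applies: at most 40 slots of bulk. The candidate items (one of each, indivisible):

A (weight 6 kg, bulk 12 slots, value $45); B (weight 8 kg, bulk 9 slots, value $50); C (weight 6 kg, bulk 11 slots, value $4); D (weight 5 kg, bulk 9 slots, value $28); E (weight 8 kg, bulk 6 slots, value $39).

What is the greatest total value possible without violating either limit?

$162

Feasible sets respecting both limits:
- A+B+D+E: weight 27, bulk 36, value 162
- A+B+C+E: weight 28, bulk 38, value 138
- A+B+E: weight 22, bulk 27, value 134
- A+B+D: weight 19, bulk 30, value 123
Best: $162.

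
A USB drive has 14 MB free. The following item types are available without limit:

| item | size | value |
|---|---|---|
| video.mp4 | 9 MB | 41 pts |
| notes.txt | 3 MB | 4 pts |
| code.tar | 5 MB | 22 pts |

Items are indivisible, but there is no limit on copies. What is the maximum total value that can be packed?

63 pts

Best value-per-unit is video.mp4 at 41/9; filling with it alone gives 1×41 = 41.
Optimal mix: 1×video.mp4 + 1×code.tar → size 14, value 63.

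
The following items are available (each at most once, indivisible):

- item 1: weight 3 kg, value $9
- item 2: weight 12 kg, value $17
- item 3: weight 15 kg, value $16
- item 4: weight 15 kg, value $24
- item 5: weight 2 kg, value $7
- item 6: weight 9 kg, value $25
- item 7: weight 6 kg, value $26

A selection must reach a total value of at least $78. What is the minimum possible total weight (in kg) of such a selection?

32

Subsets with value ≥ 78, sorted by total weight:
- item 1+item 2+item 5+item 6+item 7: weight 32, value 84
- item 4+item 5+item 6+item 7: weight 32, value 82
- item 1+item 4+item 6+item 7: weight 33, value 84
Minimum weight: 32 kg.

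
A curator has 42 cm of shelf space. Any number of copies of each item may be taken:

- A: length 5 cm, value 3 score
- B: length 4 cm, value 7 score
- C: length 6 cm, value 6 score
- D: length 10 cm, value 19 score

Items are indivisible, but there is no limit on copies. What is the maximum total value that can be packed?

78 score

Best value-per-unit is D at 19/10; filling with it alone gives 4×19 = 76.
Optimal mix: 3×B + 3×D → length 42, value 78.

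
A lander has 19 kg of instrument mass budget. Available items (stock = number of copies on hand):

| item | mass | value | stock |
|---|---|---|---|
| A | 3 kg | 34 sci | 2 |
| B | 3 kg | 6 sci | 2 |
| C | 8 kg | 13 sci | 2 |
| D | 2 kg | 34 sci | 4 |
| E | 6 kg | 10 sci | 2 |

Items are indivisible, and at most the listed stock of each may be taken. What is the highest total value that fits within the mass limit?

Best selections within mass 19 and stock limits:
- 2×A + 1×B + 4×D: mass 17, value 210
- 2×A + 4×D: mass 14, value 204
- 1×A + 1×C + 4×D: mass 19, value 183
Best: 210 sci.

210 sci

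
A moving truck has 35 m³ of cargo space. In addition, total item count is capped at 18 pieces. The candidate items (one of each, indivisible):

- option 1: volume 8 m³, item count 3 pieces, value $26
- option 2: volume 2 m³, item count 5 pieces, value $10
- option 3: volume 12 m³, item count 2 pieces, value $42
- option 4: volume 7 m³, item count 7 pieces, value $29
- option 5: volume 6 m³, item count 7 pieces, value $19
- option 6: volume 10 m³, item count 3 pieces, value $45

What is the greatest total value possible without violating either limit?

$126

Feasible sets respecting both limits:
- option 2+option 3+option 4+option 6: volume 31, item count 17, value 126
- option 1+option 2+option 3+option 6: volume 32, item count 13, value 123
- option 3+option 4+option 6: volume 29, item count 12, value 116
Best: $126.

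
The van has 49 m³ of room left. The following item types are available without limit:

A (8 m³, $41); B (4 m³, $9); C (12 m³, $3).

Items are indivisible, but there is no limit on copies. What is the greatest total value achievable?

Best value-per-unit is A at 41/8, and filling with it alone uses volume 6×8=48. No mix of the others beats 6×41 = 246.

$246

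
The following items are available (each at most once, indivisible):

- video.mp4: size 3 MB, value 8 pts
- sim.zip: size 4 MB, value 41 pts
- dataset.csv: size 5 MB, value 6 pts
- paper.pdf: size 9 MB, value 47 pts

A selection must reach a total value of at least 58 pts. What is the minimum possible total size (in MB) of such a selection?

Subsets with value ≥ 58, sorted by total size:
- sim.zip+paper.pdf: size 13, value 88
- video.mp4+sim.zip+paper.pdf: size 16, value 96
Minimum size: 13 MB.

13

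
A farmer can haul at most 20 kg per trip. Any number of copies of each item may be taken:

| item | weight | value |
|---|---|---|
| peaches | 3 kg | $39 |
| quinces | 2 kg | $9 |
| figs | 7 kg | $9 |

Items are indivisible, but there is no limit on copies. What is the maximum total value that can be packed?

Best value-per-unit is peaches at 39/3; filling with it alone gives 6×39 = 234.
Optimal mix: 6×peaches + 1×quinces → weight 20, value 243.

$243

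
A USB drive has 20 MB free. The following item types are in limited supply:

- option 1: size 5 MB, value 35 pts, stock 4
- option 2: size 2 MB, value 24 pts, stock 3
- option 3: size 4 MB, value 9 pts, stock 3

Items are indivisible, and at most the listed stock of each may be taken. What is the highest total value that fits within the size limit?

Top feasible selections:
- 3×option 1 + 2×option 2: size 19, value 153
- 2×option 1 + 3×option 2 + 1×option 3: size 20, value 151
- 2×option 1 + 3×option 2: size 16, value 142
- 4×option 1: size 20, value 140
Best: 153 pts.

153 pts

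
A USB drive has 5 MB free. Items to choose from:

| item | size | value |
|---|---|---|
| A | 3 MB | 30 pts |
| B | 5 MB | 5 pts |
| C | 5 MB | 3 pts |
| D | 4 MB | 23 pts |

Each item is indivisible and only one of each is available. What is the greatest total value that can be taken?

30 pts

Check high-value combinations within 5 MB:
- A: size 3, value 30
- D: size 4, value 23
- B: size 5, value 5
Best: 30 pts.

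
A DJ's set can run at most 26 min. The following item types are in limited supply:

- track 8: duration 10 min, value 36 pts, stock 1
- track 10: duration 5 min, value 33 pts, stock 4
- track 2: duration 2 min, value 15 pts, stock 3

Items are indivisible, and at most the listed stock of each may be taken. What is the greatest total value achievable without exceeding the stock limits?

Top feasible selections:
- 4×track 10 + 3×track 2: duration 26, value 177
- 4×track 10 + 2×track 2: duration 24, value 162
Best: 177 pts.

177 pts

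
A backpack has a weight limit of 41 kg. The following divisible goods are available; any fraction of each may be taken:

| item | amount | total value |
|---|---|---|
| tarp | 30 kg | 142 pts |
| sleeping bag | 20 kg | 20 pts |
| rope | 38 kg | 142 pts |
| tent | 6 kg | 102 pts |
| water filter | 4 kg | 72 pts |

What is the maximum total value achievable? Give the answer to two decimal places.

319.74

Take in order of value per unit:
- water filter (72/4 per unit): all 4 → value 72, running total 72.00
- tent (102/6 per unit): all 6 → value 102, running total 174.00
- tarp (142/30 per unit): all 30 → value 142, running total 316.00
- rope (142/38 per unit): 1 of 38 → value 1×142/38 = 3.7368, running total 319.74
Total 319.74.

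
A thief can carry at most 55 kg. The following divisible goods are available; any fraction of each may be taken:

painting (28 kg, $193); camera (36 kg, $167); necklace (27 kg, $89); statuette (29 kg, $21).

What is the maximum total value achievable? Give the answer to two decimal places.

Take in order of value per unit:
- painting (193/28 per unit): all 28 → value 193, running total 193.00
- camera (167/36 per unit): 27 of 36 → value 27×167/36 = 125.2500, running total 318.25
Total 318.25.

318.25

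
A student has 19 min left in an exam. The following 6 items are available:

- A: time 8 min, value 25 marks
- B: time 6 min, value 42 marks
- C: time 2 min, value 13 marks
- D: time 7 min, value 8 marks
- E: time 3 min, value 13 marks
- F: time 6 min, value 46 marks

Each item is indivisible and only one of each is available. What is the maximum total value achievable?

Check high-value combinations within 19 min:
- B+C+E+F: time 6+2+3+6=17, value 42+13+13+46=114
- B+C+F: time 6+2+6=14, value 42+13+46=101
- B+E+F: time 6+3+6=15, value 42+13+46=101
- A+C+E+F: time 8+2+3+6=19, value 25+13+13+46=97
- B+D+F: time 6+7+6=19, value 42+8+46=96
Best: 114 marks.

114 marks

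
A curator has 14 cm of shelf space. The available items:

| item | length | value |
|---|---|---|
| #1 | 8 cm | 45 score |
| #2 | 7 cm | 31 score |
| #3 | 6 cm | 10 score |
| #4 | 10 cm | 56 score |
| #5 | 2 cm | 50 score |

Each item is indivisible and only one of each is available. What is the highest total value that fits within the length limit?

106 score

This is a 0/1 knapsack; check combinations near the capacity.
- #4+#5: length 10+2=12, value 56+50=106
- #1+#5: length 8+2=10, value 45+50=95
- #2+#5: length 7+2=9, value 31+50=81
- #3+#5: length 6+2=8, value 10+50=60
Best: 106 score.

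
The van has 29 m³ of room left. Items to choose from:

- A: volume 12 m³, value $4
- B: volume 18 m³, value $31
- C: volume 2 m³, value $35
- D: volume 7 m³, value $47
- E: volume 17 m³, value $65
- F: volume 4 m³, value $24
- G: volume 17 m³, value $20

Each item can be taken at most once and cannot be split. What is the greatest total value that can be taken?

$147

This is a 0/1 knapsack; check combinations near the capacity.
- C+D+E: volume 2+7+17=26, value 35+47+65=147
- D+E+F: volume 7+17+4=28, value 47+65+24=136
- C+E+F: volume 2+17+4=23, value 35+65+24=124
- B+C+D: volume 18+2+7=27, value 31+35+47=113
Best: $147.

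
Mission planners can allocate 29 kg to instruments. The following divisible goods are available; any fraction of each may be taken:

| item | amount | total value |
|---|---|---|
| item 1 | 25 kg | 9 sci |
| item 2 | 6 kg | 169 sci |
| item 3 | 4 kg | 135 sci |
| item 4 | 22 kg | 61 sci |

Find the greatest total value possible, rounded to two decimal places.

Take in order of value per unit:
- item 3 (135/4 per unit): all 4 → value 135, running total 135.00
- item 2 (169/6 per unit): all 6 → value 169, running total 304.00
- item 4 (61/22 per unit): 19 of 22 → value 19×61/22 = 52.6818, running total 356.68
Total 356.68.

356.68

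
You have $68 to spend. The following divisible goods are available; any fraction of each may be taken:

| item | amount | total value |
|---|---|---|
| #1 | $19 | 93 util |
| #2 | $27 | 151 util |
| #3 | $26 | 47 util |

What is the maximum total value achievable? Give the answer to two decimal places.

283.77

Take in order of value per unit:
- #2 (151/27 per unit): all 27 → value 151, running total 151.00
- #1 (93/19 per unit): all 19 → value 93, running total 244.00
- #3 (47/26 per unit): 22 of 26 → value 22×47/26 = 39.7692, running total 283.77
Total 283.77.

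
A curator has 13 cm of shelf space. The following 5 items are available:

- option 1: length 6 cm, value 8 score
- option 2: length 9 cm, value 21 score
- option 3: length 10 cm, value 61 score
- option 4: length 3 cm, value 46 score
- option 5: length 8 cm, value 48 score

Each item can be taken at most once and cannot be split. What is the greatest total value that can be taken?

107 score

Check high-value combinations within 13 cm:
- option 3+option 4: length 10+3=13, value 61+46=107
- option 4+option 5: length 3+8=11, value 46+48=94
- option 2+option 4: length 9+3=12, value 21+46=67
Best: 107 score.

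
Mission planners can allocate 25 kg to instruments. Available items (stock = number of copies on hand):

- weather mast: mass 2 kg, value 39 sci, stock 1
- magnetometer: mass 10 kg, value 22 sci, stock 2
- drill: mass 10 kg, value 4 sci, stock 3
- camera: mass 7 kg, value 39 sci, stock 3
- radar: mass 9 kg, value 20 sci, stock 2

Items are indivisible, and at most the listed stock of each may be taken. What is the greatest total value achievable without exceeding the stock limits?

156 sci

Top feasible selections:
- 1×weather mast + 3×camera: mass 23, value 156
- 1×weather mast + 2×camera + 1×radar: mass 25, value 137
Best: 156 sci.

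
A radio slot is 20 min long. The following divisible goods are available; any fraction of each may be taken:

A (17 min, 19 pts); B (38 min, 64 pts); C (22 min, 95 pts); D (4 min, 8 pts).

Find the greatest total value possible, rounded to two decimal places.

86.36

Take in order of value per unit:
- C (95/22 per unit): 20 of 22 → value 20×95/22 = 86.3636, running total 86.36
Total 86.36.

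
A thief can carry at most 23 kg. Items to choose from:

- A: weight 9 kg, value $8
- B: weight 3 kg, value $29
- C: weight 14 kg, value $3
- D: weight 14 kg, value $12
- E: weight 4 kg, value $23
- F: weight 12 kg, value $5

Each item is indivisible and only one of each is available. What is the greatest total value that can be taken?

$64

Check high-value combinations within 23 kg:
- B+D+E: weight 3+14+4=21, value 29+12+23=64
- A+B+E: weight 9+3+4=16, value 8+29+23=60
- B+E+F: weight 3+4+12=19, value 29+23+5=57
- B+C+E: weight 3+14+4=21, value 29+3+23=55
- B+E: weight 3+4=7, value 29+23=52
Best: $64.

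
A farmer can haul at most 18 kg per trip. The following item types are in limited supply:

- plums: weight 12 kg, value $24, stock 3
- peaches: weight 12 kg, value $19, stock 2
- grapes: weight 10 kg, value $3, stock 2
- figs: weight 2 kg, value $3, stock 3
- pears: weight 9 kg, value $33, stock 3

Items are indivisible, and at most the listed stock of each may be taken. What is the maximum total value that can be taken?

$66

Best selections within weight 18 and stock limits:
- 2×pears: weight 18, value 66
- 3×figs + 1×pears: weight 15, value 42
Best: $66.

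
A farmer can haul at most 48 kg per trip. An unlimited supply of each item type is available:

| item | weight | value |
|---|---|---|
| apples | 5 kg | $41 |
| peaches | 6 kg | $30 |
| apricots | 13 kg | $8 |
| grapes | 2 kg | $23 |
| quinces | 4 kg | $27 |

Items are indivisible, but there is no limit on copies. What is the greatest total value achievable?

Best value-per-unit is grapes at 23/2, and filling with it alone uses weight 24×2=48. No mix of the others beats 24×23 = 552.

$552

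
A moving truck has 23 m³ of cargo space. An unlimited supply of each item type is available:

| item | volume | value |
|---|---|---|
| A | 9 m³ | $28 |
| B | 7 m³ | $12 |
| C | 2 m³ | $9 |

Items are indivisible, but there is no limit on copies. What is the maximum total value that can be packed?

$99

Best value-per-unit is C at 9/2, and filling with it alone uses volume 11×2=22. No mix of the others beats 11×9 = 99.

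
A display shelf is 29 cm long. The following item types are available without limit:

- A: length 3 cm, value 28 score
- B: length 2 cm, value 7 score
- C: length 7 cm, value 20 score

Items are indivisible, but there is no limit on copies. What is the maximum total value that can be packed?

259 score

Best value-per-unit is A at 28/3; filling with it alone gives 9×28 = 252.
Optimal mix: 9×A + 1×B → length 29, value 259.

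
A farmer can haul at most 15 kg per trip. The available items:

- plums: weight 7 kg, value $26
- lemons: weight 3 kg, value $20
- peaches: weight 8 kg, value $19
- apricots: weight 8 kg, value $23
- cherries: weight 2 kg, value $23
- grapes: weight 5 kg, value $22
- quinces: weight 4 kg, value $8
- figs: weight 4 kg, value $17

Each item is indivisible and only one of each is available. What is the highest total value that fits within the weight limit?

Check high-value combinations within 15 kg:
- lemons+cherries+grapes+figs: weight 3+2+5+4=14, value 20+23+22+17=82
- lemons+cherries+grapes+quinces: weight 3+2+5+4=14, value 20+23+22+8=73
- plums+cherries+grapes: weight 7+2+5=14, value 26+23+22=71
Best: $82.

$82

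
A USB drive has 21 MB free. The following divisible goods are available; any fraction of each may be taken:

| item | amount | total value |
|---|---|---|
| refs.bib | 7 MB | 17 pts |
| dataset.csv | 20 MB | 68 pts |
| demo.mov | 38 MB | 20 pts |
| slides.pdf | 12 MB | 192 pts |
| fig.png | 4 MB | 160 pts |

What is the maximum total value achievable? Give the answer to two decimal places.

Take in order of value per unit:
- fig.png (160/4 per unit): all 4 → value 160, running total 160.00
- slides.pdf (192/12 per unit): all 12 → value 192, running total 352.00
- dataset.csv (68/20 per unit): 5 of 20 → value 5×68/20 = 17.0000, running total 369.00
Total 369.00.

369.00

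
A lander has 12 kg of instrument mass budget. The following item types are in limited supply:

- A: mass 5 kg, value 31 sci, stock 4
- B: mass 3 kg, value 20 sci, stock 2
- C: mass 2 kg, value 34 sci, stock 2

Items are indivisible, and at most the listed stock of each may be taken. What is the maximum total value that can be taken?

119 sci

Best selections within mass 12 and stock limits:
- 1×A + 1×B + 2×C: mass 12, value 119
- 2×B + 2×C: mass 10, value 108
Best: 119 sci.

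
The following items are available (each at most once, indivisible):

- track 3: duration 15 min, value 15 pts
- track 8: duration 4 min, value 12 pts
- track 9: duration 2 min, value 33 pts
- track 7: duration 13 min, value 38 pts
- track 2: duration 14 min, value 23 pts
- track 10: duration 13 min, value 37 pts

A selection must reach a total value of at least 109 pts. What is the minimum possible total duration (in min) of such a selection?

32

Subsets with value ≥ 109, sorted by total duration:
- track 8+track 9+track 7+track 10: duration 32, value 120
- track 9+track 7+track 2+track 10: duration 42, value 131
Minimum duration: 32 min.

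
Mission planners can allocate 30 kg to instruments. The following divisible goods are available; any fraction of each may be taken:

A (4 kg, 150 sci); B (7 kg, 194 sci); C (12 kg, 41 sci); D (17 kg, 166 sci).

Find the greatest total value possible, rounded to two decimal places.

Take in order of value per unit:
- A (150/4 per unit): all 4 → value 150, running total 150.00
- B (194/7 per unit): all 7 → value 194, running total 344.00
- D (166/17 per unit): all 17 → value 166, running total 510.00
- C (41/12 per unit): 2 of 12 → value 2×41/12 = 6.8333, running total 516.83
Total 516.83.

516.83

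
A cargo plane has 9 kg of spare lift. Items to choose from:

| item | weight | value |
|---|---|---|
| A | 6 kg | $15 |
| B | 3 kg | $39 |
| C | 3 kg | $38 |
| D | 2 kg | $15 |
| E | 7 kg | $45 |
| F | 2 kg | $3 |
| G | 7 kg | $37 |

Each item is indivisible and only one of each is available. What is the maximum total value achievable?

Check high-value combinations within 9 kg:
- B+C+D: weight 3+3+2=8, value 39+38+15=92
- B+C+F: weight 3+3+2=8, value 39+38+3=80
- B+C: weight 3+3=6, value 39+38=77
Best: $92.

$92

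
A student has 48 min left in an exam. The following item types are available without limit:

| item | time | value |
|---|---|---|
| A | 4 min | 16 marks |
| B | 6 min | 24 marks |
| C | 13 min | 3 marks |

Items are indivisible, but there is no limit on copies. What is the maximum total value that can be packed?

192 marks

Best value-per-unit is A at 16/4, and filling with it alone uses time 12×4=48. No mix of the others beats 12×16 = 192.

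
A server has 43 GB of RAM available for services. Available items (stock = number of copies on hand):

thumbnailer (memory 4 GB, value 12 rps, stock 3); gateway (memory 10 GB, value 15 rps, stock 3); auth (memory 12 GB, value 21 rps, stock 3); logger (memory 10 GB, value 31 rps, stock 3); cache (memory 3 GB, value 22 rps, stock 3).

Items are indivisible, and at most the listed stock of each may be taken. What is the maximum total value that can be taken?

171 rps

Best selections within memory 43 and stock limits:
- 1×thumbnailer + 3×logger + 3×cache: memory 43, value 171
- 3×thumbnailer + 2×logger + 3×cache: memory 41, value 164
Best: 171 rps.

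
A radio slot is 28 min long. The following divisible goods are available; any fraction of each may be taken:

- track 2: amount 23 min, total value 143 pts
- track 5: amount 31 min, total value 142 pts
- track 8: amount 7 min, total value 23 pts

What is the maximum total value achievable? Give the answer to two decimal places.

Take in order of value per unit:
- track 2 (143/23 per unit): all 23 → value 143, running total 143.00
- track 5 (142/31 per unit): 5 of 31 → value 5×142/31 = 22.9032, running total 165.90
Total 165.90.

165.90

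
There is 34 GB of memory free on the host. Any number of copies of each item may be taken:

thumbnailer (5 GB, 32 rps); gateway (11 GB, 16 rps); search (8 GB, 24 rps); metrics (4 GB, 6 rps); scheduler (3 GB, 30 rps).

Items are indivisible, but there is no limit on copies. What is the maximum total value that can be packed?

Best value-per-unit is scheduler at 30/3, and filling with it alone uses memory 11×3=33. No mix of the others beats 11×30 = 330.

330 rps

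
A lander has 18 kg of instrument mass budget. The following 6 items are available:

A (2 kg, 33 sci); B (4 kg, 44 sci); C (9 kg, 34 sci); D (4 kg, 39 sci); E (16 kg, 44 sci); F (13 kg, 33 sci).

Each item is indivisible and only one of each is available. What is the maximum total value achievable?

117 sci

This is a 0/1 knapsack; check combinations near the capacity.
- B+C+D: mass 4+9+4=17, value 44+34+39=117
- A+B+D: mass 2+4+4=10, value 33+44+39=116
- A+B+C: mass 2+4+9=15, value 33+44+34=111
Best: 117 sci.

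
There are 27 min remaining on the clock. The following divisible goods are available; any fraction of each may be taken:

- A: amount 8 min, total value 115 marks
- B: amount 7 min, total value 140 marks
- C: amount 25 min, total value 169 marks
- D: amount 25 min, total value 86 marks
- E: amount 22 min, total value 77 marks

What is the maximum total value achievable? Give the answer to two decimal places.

Take in order of value per unit:
- B (140/7 per unit): all 7 → value 140, running total 140.00
- A (115/8 per unit): all 8 → value 115, running total 255.00
- C (169/25 per unit): 12 of 25 → value 12×169/25 = 81.1200, running total 336.12
Total 336.12.

336.12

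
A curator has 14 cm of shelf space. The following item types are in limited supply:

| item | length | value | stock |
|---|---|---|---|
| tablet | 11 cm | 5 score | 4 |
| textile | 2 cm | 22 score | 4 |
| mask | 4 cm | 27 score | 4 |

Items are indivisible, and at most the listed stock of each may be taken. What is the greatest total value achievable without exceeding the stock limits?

Best selections within length 14 and stock limits:
- 3×textile + 2×mask: length 14, value 120
- 4×textile + 1×mask: length 12, value 115
Best: 120 score.

120 score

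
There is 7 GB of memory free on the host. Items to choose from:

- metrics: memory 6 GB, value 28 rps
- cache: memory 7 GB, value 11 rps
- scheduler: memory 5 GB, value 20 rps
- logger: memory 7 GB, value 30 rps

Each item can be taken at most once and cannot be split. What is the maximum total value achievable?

This is a 0/1 knapsack; check combinations near the capacity.
- logger: memory 7, value 30
- metrics: memory 6, value 28
- scheduler: memory 5, value 20
- cache: memory 7, value 11
Best: 30 rps.

30 rps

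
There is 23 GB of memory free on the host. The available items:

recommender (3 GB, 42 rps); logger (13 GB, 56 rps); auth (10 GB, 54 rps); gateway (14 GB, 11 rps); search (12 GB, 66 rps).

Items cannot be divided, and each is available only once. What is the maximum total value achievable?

Check high-value combinations within 23 GB:
- auth+search: memory 10+12=22, value 54+66=120
- logger+auth: memory 13+10=23, value 56+54=110
- recommender+search: memory 3+12=15, value 42+66=108
Best: 120 rps.

120 rps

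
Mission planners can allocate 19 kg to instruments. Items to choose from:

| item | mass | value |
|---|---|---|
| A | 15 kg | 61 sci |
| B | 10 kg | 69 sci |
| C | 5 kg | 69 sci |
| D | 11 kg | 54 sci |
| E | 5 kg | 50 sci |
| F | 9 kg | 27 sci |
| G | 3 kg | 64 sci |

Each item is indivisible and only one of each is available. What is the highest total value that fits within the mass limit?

Check high-value combinations within 19 kg:
- B+C+G: mass 10+5+3=18, value 69+69+64=202
- C+D+G: mass 5+11+3=19, value 69+54+64=187
- C+E+G: mass 5+5+3=13, value 69+50+64=183
- B+E+G: mass 10+5+3=18, value 69+50+64=183
- D+E+G: mass 11+5+3=19, value 54+50+64=168
Best: 202 sci.

202 sci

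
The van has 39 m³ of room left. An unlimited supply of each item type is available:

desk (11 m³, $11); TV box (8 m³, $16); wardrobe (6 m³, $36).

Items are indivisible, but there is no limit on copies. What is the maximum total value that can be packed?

Best value-per-unit is wardrobe at 36/6, and filling with it alone uses volume 6×6=36. No mix of the others beats 6×36 = 216.

$216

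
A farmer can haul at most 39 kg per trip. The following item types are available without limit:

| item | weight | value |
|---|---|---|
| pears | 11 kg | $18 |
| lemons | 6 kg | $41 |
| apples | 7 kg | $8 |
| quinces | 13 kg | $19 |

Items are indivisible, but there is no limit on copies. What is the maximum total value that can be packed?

Best value-per-unit is lemons at 41/6, and filling with it alone uses weight 6×6=36. No mix of the others beats 6×41 = 246.

$246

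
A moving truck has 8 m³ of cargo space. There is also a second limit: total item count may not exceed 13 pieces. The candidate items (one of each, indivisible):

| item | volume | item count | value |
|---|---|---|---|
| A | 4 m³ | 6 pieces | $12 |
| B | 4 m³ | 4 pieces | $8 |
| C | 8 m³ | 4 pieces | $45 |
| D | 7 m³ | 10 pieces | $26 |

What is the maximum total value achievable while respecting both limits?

Feasible sets respecting both limits:
- C: volume 8, item count 4, value 45
- D: volume 7, item count 10, value 26
- A+B: volume 8, item count 10, value 20
- A: volume 4, item count 6, value 12
Best: $45.

$45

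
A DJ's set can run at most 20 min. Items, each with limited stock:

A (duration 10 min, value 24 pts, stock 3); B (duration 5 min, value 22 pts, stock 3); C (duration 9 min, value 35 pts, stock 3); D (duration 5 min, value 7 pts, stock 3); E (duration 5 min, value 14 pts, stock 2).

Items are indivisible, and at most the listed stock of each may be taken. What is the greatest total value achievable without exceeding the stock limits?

Top feasible selections:
- 3×B + 1×E: duration 20, value 80
- 2×B + 1×C: duration 19, value 79
- 3×B + 1×D: duration 20, value 73
- 2×B + 2×E: duration 20, value 72
Best: 80 pts.

80 pts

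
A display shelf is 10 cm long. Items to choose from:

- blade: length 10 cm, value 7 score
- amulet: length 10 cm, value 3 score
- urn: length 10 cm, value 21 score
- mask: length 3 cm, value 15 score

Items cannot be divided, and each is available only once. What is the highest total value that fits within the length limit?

21 score

Check high-value combinations within 10 cm:
- urn: length 10, value 21
- mask: length 3, value 15
- blade: length 10, value 7
Best: 21 score.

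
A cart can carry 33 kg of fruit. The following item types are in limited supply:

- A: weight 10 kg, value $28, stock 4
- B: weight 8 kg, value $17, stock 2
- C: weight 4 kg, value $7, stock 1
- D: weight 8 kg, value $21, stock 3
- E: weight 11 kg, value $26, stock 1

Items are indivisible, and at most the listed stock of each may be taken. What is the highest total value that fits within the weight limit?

Top feasible selections:
- 3×A: weight 30, value 84
- 2×A + 1×C + 1×D: weight 32, value 84
Best: $84.

$84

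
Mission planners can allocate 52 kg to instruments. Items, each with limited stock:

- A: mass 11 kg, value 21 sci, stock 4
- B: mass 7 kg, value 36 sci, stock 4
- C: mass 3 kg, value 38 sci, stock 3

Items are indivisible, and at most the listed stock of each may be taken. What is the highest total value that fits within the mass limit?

279 sci

Best selections within mass 52 and stock limits:
- 1×A + 4×B + 3×C: mass 48, value 279
- 2×A + 3×B + 3×C: mass 52, value 264
- 4×B + 3×C: mass 37, value 258
Best: 279 sci.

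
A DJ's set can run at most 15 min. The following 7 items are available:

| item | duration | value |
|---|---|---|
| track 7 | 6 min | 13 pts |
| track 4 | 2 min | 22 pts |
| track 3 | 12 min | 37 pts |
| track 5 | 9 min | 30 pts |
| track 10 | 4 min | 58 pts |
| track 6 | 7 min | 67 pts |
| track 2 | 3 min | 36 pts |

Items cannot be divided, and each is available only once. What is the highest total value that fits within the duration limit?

Check high-value combinations within 15 min:
- track 10+track 6+track 2: duration 4+7+3=14, value 58+67+36=161
- track 4+track 10+track 6: duration 2+4+7=13, value 22+58+67=147
- track 7+track 4+track 10+track 2: duration 6+2+4+3=15, value 13+22+58+36=129
- track 10+track 6: duration 4+7=11, value 58+67=125
Best: 161 pts.

161 pts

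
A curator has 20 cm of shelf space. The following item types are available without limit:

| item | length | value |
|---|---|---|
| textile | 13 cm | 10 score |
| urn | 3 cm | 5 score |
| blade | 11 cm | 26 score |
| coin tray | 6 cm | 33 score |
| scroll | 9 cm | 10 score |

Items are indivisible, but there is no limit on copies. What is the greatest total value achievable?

Best value-per-unit is coin tray at 33/6, and filling with it alone uses length 3×6=18. No mix of the others beats 3×33 = 99.

99 score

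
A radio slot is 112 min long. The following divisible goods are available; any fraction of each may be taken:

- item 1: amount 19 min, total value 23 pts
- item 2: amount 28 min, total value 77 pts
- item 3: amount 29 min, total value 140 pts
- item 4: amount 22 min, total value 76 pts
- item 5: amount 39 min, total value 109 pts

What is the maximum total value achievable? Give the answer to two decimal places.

Take in order of value per unit:
- item 3 (140/29 per unit): all 29 → value 140, running total 140.00
- item 4 (76/22 per unit): all 22 → value 76, running total 216.00
- item 5 (109/39 per unit): all 39 → value 109, running total 325.00
- item 2 (77/28 per unit): 22 of 28 → value 22×77/28 = 60.5000, running total 385.50
Total 385.50.

385.50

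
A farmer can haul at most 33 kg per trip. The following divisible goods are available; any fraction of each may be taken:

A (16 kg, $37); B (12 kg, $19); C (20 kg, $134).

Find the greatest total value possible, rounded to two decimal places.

Take in order of value per unit:
- C (134/20 per unit): all 20 → value 134, running total 134.00
- A (37/16 per unit): 13 of 16 → value 13×37/16 = 30.0625, running total 164.06
Total 164.06.

164.06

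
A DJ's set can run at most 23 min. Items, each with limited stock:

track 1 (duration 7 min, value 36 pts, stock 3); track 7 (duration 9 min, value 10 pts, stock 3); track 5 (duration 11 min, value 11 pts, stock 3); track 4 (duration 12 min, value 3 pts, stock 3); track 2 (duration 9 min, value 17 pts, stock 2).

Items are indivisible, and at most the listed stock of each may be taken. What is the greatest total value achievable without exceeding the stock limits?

108 pts

Best selections within duration 23 and stock limits:
- 3×track 1: duration 21, value 108
- 2×track 1 + 1×track 2: duration 23, value 89
Best: 108 pts.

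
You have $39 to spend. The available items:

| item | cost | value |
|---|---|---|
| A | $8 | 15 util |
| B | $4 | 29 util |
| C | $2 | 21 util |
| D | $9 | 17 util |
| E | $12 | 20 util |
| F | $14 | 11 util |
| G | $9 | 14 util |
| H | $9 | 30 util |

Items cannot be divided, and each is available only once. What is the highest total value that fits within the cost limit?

117 util

Check high-value combinations within $39:
- B+C+D+E+H: cost 4+2+9+12+9=36, value 29+21+17+20+30=117
- A+B+C+E+H: cost 8+4+2+12+9=35, value 15+29+21+20+30=115
- B+C+E+G+H: cost 4+2+12+9+9=36, value 29+21+20+14+30=114
- A+B+C+D+H: cost 8+4+2+9+9=32, value 15+29+21+17+30=112
- B+C+D+G+H: cost 4+2+9+9+9=33, value 29+21+17+14+30=111
Best: 117 util.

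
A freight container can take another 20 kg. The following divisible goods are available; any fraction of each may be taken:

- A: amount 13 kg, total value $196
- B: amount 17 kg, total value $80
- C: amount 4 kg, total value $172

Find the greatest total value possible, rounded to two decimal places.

382.12

Take in order of value per unit:
- C (172/4 per unit): all 4 → value 172, running total 172.00
- A (196/13 per unit): all 13 → value 196, running total 368.00
- B (80/17 per unit): 3 of 17 → value 3×80/17 = 14.1176, running total 382.12
Total 382.12.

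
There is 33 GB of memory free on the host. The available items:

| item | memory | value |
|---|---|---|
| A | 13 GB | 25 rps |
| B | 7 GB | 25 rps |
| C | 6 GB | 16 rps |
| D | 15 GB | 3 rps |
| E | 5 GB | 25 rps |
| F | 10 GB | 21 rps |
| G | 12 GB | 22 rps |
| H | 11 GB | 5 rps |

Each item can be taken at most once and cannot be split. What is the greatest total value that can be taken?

91 rps

Check high-value combinations within 33 GB:
- A+B+C+E: memory 13+7+6+5=31, value 25+25+16+25=91
- B+C+E+G: memory 7+6+5+12=30, value 25+16+25+22=88
- B+C+E+F: memory 7+6+5+10=28, value 25+16+25+21=87
Best: 91 rps.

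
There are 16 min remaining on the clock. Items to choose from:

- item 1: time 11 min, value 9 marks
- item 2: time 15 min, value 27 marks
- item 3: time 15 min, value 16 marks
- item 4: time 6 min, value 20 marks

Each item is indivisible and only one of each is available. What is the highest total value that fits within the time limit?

Check high-value combinations within 16 min:
- item 2: time 15, value 27
- item 4: time 6, value 20
- item 3: time 15, value 16
- item 1: time 11, value 9
Best: 27 marks.

27 marks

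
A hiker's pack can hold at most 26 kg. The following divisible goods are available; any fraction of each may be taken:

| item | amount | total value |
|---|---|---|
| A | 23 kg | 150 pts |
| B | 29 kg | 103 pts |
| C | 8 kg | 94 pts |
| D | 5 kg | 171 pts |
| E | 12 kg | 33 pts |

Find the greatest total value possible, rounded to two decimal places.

349.78

Take in order of value per unit:
- D (171/5 per unit): all 5 → value 171, running total 171.00
- C (94/8 per unit): all 8 → value 94, running total 265.00
- A (150/23 per unit): 13 of 23 → value 13×150/23 = 84.7826, running total 349.78
Total 349.78.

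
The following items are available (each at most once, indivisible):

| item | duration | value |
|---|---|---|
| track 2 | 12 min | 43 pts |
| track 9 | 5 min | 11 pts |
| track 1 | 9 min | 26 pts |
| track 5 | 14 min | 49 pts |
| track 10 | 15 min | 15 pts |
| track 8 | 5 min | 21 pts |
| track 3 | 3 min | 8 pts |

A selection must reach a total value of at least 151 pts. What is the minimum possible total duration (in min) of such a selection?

Subsets with value ≥ 151, sorted by total duration:
- track 2+track 9+track 1+track 5+track 8+track 3: duration 48, value 158
- track 2+track 1+track 5+track 10+track 8: duration 55, value 154
Minimum duration: 48 min.

48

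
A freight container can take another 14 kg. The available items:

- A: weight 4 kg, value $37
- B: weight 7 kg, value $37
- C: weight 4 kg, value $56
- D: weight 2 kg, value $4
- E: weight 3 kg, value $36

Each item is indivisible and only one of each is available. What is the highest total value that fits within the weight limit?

$133

Check high-value combinations within 14 kg:
- A+C+D+E: weight 4+4+2+3=13, value 37+56+4+36=133
- A+C+E: weight 4+4+3=11, value 37+56+36=129
- B+C+E: weight 7+4+3=14, value 37+56+36=129
- A+B+E: weight 4+7+3=14, value 37+37+36=110
Best: $133.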